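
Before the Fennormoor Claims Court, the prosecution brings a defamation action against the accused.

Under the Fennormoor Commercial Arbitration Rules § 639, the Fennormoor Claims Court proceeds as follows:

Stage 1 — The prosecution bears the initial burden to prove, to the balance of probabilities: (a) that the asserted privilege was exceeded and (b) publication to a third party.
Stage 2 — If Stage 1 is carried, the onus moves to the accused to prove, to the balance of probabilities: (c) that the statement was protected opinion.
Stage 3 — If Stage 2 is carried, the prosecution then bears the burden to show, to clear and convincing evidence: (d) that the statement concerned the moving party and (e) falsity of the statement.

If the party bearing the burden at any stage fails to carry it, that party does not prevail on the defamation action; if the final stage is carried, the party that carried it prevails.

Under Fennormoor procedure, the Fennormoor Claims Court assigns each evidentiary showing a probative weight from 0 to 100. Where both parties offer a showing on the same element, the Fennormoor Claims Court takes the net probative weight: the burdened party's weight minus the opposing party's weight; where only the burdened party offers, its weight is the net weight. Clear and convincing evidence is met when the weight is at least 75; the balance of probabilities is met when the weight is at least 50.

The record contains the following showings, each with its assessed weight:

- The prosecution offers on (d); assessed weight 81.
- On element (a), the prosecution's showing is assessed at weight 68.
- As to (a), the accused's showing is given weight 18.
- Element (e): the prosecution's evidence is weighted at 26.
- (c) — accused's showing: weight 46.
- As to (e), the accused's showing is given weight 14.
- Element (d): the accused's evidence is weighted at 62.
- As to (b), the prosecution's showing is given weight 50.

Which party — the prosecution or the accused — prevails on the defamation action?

prosecution

Stage 1 — burden on prosecution; standard: the balance of probabilities (weight is at least 50).
    (a): 68 − 18 = 50 ≥ 50 [met]
    (b): 50 ≥ 50 [met]
  Stage 1 is satisfied; the onus moves to the accused.
Stage 2 — burden on accused; standard: the balance of probabilities (weight is at least 50).
    (c): 46 < 50 [not met]
  The accused does not carry Stage 2.
So the prosecution prevails.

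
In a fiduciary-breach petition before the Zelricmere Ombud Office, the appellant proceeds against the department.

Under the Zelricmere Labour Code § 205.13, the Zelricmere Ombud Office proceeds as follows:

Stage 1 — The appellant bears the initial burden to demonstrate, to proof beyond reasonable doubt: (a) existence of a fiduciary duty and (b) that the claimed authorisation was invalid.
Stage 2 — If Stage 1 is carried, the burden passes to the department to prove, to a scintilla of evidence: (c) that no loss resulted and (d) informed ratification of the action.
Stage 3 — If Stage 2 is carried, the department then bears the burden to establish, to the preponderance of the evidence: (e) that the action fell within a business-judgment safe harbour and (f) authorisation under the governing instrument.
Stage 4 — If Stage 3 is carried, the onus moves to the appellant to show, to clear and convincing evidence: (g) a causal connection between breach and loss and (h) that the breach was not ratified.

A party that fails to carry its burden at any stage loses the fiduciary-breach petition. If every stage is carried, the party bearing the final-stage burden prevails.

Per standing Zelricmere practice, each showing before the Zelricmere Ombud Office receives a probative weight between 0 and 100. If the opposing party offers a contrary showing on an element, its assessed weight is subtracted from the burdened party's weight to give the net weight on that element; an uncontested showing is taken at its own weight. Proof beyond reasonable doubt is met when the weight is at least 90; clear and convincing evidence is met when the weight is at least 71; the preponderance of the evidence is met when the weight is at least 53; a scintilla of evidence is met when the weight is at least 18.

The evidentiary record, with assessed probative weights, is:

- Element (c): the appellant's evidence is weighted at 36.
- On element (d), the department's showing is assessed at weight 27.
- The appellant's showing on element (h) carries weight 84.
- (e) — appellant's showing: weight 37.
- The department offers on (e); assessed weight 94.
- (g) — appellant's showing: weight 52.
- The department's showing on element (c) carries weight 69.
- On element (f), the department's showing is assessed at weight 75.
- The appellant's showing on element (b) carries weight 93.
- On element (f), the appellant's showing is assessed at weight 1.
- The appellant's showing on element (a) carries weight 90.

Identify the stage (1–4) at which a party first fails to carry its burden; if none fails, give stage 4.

stage 4

At Stage 1 the appellant must meet proof beyond reasonable doubt (weight is at least 90): on (a) the weight is 90, which does reach 90, so (a) meets the standard; on (b) the weight is 93, ≥ 90, so (b) meets the standard.
  All elements met. The burden passes to the department.
At Stage 2 the department must meet a scintilla of evidence (weight is at least 18): on (c) the weight is 69 less the opposing 36 gives net 33, ≥ 18, so (c) meets the standard; on (d) the weight is 27, which does reach 18, so (d) meets the standard.
  All elements met. The department retains the burden for Stage 3.
At Stage 3 the department must meet the preponderance of the evidence (weight is at least 53): on (e) the weight is 94 less the opposing 37 gives net 57, ≥ 53, so (e) meets the standard; on (f) the weight is 75 less the opposing 1 gives net 74, ≥ 53, so (f) meets the standard.
  All elements met. The burden passes to the appellant.
At Stage 4 the appellant must meet clear and convincing evidence (weight is at least 71): on (g) the weight is 52, which does not reach 71, so (g) does not meet the standard; on (h) the weight is 84, ≥ 71, so (h) meets the standard.
  Stage 4 not carried; the appellant fails its burden.
So the department prevails.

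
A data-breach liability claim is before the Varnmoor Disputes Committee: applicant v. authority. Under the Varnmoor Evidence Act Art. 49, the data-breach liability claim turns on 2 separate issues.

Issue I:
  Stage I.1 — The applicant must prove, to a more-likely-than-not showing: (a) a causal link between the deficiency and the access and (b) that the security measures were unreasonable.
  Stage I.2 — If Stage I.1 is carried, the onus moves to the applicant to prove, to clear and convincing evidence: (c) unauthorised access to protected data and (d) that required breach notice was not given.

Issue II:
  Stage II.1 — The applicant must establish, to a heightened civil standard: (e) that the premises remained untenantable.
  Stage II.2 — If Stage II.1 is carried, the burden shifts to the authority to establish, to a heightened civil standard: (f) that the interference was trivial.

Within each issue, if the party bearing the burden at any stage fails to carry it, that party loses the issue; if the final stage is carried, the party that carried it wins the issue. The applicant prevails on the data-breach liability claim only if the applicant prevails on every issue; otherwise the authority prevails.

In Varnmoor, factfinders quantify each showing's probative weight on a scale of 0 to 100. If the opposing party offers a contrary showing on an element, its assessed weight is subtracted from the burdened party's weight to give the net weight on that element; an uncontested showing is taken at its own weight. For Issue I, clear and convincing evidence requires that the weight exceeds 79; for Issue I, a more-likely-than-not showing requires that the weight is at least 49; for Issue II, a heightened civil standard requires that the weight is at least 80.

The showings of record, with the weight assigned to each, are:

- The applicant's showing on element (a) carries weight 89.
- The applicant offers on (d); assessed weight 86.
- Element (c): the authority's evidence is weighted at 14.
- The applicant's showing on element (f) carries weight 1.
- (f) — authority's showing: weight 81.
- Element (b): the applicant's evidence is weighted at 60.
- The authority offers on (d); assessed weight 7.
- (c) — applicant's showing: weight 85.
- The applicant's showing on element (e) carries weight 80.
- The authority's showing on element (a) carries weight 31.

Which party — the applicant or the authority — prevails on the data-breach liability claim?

authority

— Issue I —
Stage I.1 — burden on applicant; standard: a more-likely-than-not showing (weight is at least 49).
    (a): 89 − 31 = 58 ≥ 49 [met]
    (b): 60 ≥ 49 [met]
  Stage I.1 is satisfied; the applicant continues to bear the burden.
Stage I.2 — burden on applicant; standard: clear and convincing evidence (weight exceeds 79).
    (c): 85 − 14 = 71 ≤ 79 [not met]
    (d): 86 − 7 = 79 ≤ 79 [not met]
  Stage I.2 not carried; the applicant fails its burden.
The analysis ends at Stage I.2; the authority prevails on this issue.
— Issue II —
Stage II.1 — burden on applicant; standard: a heightened civil standard (weight is at least 80).
    (e): 80 ≥ 80 [met]
  Stage II.1 is satisfied; the onus moves to the authority.
Stage II.2 — burden on authority; standard: a heightened civil standard (weight is at least 80).
    (f): 81 − 1 = 80 ≥ 80 [met]
  The authority carries the last stage.
Every stage carried; the authority prevails on this issue.
Per-issue: Issue I → authority; Issue II → authority. The applicant must prevail on every issue; overall, the authority prevails.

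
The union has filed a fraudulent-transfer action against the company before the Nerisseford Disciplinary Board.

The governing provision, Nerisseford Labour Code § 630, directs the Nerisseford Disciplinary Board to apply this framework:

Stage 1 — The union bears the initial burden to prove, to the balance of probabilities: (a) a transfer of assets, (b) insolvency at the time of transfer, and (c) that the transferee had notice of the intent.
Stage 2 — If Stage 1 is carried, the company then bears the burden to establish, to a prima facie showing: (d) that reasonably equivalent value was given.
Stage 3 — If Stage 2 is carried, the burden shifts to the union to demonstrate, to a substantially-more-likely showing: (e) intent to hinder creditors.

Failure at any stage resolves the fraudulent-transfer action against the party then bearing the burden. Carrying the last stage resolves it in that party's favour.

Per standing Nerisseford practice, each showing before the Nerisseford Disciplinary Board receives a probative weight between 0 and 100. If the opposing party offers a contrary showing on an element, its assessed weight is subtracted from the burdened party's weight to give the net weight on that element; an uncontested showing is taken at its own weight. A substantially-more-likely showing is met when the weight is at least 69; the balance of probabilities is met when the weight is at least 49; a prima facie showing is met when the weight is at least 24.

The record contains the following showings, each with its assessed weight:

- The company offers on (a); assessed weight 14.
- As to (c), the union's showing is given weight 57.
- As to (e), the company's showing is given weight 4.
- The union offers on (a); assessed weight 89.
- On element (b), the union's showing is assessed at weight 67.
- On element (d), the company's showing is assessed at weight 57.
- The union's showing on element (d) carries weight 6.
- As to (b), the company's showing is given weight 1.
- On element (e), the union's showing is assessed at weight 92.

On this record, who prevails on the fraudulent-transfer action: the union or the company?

union

Stage 1 — burden on union; standard: the balance of probabilities (weight is at least 49).
    (a): 89 − 14 = 75 ≥ 49 [met]
    (b): 67 − 1 = 66 ≥ 49 [met]
    (c): 57 ≥ 49 [met]
  The union carries Stage 1; the company now bears the burden.
Stage 2 — burden on company; standard: a prima facie showing (weight is at least 24).
    (d): 57 − 6 = 51 ≥ 24 [met]
  All elements met. The burden passes to the union.
Stage 3 — burden on union; standard: a substantially-more-likely showing (weight is at least 69).
    (e): 92 − 4 = 88 ≥ 69 [met]
  Stage 3 carried; the final stage is satisfied.
All stages carried — the union prevails.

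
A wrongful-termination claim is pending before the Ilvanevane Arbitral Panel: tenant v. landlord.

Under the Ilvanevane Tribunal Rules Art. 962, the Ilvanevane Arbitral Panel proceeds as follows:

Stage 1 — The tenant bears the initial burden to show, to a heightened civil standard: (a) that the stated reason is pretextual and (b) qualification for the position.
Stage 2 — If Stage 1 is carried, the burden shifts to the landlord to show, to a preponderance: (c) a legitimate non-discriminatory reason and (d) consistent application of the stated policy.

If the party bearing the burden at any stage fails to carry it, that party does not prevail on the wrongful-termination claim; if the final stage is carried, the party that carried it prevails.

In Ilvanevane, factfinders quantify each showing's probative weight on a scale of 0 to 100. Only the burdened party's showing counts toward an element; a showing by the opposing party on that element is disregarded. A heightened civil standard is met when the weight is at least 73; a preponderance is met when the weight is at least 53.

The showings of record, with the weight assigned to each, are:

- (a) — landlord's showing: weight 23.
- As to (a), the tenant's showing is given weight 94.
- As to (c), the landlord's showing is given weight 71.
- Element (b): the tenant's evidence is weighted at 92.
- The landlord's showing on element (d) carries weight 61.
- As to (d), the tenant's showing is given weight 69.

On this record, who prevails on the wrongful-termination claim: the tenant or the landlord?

landlord

Stage 1 (tenant, a heightened civil standard, weight is at least 73): (a) 94 (landlord's 23 disregarded) ≥ 73 — meets; (b) 92 ≥ 73 — meets.
  Stage 1 carried; the burden shifts to the landlord.
Stage 2 (landlord, a preponderance, weight is at least 53): (c) 71 ≥ 53 — meets; (d) 61 (tenant's 69 disregarded) ≥ 53 — meets.
  The landlord carries the last stage.
With every stage satisfied, the landlord prevails.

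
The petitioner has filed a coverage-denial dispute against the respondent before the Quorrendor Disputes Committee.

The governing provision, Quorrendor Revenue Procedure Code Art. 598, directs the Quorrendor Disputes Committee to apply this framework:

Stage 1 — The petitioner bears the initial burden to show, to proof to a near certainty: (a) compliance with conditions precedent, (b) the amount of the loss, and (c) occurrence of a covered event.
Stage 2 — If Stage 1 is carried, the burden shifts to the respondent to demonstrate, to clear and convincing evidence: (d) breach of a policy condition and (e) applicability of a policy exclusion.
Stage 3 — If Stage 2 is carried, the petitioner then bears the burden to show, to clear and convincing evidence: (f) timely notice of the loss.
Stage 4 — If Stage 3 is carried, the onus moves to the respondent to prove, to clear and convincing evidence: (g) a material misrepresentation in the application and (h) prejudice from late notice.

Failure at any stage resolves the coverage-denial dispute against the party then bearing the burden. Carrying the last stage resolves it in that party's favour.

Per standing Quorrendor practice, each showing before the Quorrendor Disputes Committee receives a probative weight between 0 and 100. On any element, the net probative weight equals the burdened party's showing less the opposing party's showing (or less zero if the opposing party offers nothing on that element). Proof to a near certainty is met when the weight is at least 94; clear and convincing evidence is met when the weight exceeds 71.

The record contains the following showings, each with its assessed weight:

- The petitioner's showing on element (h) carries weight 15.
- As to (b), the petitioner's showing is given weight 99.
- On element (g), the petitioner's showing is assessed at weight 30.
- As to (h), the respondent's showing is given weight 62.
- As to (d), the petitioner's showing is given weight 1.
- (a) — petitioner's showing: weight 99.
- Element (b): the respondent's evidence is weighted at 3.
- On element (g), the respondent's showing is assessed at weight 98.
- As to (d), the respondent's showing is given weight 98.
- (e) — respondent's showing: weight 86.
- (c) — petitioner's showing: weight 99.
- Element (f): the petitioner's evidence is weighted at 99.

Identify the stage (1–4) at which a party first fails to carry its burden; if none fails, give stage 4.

Stage 1 (petitioner, proof to a near certainty, weight is at least 94): (a) 99 ≥ 94 — meets; (b) net 99−3=96 ≥ 94 — meets; (c) 99 ≥ 94 — meets.
  All elements met. The burden passes to the respondent.
Stage 2 (respondent, clear and convincing evidence, weight exceeds 71): (d) net 98−1=97 > 71 — meets; (e) 86 > 71 — meets.
  All elements met. The burden passes to the petitioner.
Stage 3 (petitioner, clear and convincing evidence, weight exceeds 71): (f) 99 > 71 — meets.
  All elements met. The burden passes to the respondent.
Stage 4 (respondent, clear and convincing evidence, weight exceeds 71): (g) net 98−30=68 ≤ 71 — fails; (h) net 62−15=47 ≤ 71 — fails.
  Stage 4 not carried; the respondent fails its burden.
The analysis ends at Stage 4; the petitioner prevails.

stage 4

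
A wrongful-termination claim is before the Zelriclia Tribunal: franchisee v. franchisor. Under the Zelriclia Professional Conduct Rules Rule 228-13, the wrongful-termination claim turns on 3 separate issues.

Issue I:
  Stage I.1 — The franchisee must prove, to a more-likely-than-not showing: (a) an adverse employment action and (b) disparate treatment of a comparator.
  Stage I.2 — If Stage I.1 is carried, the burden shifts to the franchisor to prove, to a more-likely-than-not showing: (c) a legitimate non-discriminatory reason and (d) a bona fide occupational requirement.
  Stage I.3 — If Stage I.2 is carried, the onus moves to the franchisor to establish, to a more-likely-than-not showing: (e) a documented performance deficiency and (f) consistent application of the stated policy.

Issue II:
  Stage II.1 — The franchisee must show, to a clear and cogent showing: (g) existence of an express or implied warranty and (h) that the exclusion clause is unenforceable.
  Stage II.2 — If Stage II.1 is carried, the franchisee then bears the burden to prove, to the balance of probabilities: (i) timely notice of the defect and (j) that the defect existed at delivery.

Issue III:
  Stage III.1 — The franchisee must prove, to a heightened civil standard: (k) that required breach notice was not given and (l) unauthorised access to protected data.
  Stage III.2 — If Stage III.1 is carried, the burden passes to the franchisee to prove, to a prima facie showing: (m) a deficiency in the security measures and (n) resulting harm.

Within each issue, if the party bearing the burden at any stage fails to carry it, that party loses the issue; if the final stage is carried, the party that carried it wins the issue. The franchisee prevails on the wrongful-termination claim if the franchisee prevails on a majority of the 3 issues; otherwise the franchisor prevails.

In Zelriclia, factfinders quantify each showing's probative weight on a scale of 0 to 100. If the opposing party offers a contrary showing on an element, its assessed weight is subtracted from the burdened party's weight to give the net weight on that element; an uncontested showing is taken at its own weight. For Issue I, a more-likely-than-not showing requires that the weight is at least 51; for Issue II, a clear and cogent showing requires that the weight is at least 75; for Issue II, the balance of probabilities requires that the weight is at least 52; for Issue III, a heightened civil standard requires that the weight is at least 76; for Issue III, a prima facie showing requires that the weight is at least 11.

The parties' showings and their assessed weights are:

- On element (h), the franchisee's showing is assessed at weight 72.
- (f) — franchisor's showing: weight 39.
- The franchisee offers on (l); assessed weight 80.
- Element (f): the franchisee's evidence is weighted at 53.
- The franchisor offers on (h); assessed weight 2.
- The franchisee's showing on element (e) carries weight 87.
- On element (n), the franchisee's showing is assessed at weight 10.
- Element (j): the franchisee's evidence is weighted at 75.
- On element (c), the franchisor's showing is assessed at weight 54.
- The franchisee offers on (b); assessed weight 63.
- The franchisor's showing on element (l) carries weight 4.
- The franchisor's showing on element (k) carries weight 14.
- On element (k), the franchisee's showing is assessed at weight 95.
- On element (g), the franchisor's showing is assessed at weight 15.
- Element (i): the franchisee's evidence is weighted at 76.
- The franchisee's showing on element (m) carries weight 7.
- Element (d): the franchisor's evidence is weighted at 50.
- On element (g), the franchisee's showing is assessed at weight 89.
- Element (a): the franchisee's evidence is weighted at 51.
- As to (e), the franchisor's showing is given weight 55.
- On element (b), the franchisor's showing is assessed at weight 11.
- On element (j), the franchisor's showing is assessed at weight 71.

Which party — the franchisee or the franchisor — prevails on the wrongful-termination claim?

— Issue I —
Stage I.1 (franchisee, a more-likely-than-not showing, weight is at least 51): (a) 51 ≥ 51 — meets; (b) net 63−11=52 ≥ 51 — meets.
  Stage I.1 carried; the burden shifts to the franchisor.
Stage I.2 (franchisor, a more-likely-than-not showing, weight is at least 51): (c) 54 ≥ 51 — meets; (d) 50 < 51 — fails.
  Not every element is met, so the franchisor fails to carry Stage I.2.
The franchisee prevails on this issue.
— Issue II —
Stage II.1 — burden on franchisee; standard: a clear and cogent showing (weight is at least 75).
    (g): 89 − 15 = 74 < 75 [not met]
    (h): 72 − 2 = 70 < 75 [not met]
  Not every element is met, so the franchisee fails to carry Stage II.1.
The analysis ends at Stage II.1; the franchisor prevails on this issue.
— Issue III —
At Stage III.1 the franchisee must meet a heightened civil standard (weight is at least 76): on (k) the weight is 95 less the opposing 14 gives net 81, ≥ 76, so (k) meets the standard; on (l) the weight is 80 less the opposing 4 gives net 76, which does reach 76, so (l) meets the standard.
  Stage III.1 carried; the burden remains with the franchisee.
At Stage III.2 the franchisee must meet a prima facie showing (weight is at least 11): on (m) the weight is 7, < 11, so (m) does not meet the standard; on (n) the weight is 10, < 11, so (n) does not meet the standard.
  Not every element is met, so the franchisee fails to carry Stage III.2.
The analysis ends at Stage III.2; the franchisor prevails on this issue.
Per-issue: Issue I → franchisee; Issue II → franchisor; Issue III → franchisor. The franchisee must prevail on a majority of issues; overall, the franchisor prevails.

franchisor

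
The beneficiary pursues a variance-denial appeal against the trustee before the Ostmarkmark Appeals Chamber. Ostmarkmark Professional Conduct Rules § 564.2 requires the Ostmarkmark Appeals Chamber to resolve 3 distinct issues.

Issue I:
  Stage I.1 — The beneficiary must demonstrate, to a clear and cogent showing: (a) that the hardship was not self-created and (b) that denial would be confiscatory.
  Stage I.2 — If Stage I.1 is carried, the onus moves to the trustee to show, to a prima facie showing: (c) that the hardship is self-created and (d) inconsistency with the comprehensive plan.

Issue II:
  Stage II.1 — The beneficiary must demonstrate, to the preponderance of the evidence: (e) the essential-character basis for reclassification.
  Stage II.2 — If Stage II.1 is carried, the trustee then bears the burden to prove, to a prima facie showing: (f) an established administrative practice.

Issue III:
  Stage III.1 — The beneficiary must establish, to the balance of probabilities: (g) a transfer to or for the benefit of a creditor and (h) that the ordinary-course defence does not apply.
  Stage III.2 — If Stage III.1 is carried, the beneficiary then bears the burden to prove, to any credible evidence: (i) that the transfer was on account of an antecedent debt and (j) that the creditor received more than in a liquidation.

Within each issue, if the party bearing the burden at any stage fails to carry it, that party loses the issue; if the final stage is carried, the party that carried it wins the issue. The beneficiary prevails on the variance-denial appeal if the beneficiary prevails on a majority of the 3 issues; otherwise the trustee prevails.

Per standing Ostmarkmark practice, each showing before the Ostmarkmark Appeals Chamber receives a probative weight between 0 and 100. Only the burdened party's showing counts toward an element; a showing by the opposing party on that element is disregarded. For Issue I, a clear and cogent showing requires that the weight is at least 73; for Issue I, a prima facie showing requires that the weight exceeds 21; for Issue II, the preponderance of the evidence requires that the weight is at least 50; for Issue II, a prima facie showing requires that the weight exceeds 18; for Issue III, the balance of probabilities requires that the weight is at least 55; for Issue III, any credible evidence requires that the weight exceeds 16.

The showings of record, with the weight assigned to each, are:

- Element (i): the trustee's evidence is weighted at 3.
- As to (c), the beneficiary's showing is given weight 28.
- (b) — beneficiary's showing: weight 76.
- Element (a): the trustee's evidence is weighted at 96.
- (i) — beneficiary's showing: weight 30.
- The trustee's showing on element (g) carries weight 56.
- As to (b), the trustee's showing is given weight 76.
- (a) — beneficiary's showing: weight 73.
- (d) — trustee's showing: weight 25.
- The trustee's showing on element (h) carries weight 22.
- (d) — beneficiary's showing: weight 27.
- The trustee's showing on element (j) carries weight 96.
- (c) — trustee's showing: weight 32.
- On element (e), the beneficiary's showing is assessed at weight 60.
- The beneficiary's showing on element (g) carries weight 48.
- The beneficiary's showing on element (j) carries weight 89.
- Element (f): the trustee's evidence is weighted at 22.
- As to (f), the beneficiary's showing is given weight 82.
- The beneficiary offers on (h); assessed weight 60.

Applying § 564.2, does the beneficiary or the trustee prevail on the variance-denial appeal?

— Issue I —
At Stage I.1 the beneficiary must meet a clear and cogent showing (weight is at least 73): on (a) the weight is 73 (the trustee's 96 is given no effect), ≥ 73, so (a) meets the standard; on (b) the weight is 76 (the trustee's 76 is given no effect), ≥ 73, so (b) meets the standard.
  Stage I.1 is satisfied; the onus moves to the trustee.
At Stage I.2 the trustee must meet a prima facie showing (weight exceeds 21): on (c) the weight is 32 (the beneficiary's 28 is given no effect), which does exceed 21, so (c) meets the standard; on (d) the weight is 25 (the beneficiary's 27 is given no effect), which does exceed 21, so (d) meets the standard.
  All elements met at the final stage.
With every stage satisfied, the trustee prevails on this issue.
— Issue II —
Stage II.1 (beneficiary, the preponderance of the evidence, weight is at least 50): (e) 60 ≥ 50 — meets.
  All elements met. The burden passes to the trustee.
Stage II.2 (trustee, a prima facie showing, weight exceeds 18): (f) 22 (beneficiary's 82 disregarded) > 18 — meets.
  The trustee carries the last stage.
All stages carried — the trustee prevails on this issue.
— Issue III —
Stage III.1 — burden on beneficiary; standard: the balance of probabilities (weight is at least 55).
    (g): 48 (trustee's 56 disregarded) < 55 [not met]
    (h): 60 (trustee's 22 disregarded) ≥ 55 [met]
  Stage III.1 not carried; the beneficiary fails its burden.
So the trustee prevails on this issue.
Per-issue: Issue I → trustee; Issue II → trustee; Issue III → trustee. The beneficiary must prevail on a majority of issues; overall, the trustee prevails.

trustee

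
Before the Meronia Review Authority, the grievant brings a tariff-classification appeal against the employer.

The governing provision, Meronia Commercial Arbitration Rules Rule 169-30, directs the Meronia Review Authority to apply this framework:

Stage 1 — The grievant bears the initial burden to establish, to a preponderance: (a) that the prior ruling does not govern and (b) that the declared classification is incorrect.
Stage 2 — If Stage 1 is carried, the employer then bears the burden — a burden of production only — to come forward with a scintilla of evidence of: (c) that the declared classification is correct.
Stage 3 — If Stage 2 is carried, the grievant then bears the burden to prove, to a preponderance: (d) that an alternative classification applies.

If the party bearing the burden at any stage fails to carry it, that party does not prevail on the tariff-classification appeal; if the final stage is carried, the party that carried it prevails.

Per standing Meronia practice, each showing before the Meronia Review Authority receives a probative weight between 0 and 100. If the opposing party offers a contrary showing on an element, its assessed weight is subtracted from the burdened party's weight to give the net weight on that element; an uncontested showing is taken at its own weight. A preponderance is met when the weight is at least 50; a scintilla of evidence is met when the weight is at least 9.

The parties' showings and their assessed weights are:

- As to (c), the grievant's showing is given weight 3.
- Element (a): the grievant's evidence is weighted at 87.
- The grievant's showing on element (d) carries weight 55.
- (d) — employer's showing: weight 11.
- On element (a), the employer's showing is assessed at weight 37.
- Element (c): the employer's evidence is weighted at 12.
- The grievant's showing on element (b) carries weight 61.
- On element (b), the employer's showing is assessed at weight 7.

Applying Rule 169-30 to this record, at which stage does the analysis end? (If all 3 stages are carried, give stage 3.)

Stage 1 — burden on grievant; standard: a preponderance (weight is at least 50).
    (a): 87 − 37 = 50 ≥ 50 [met]
    (b): 61 − 7 = 54 ≥ 50 [met]
  The grievant carries Stage 1; the employer now bears the burden.
Stage 2 — burden on employer; standard: a scintilla of evidence (weight is at least 9).
    (c): 12 − 3 = 9 ≥ 9 [met]
  Stage 2 is satisfied; the onus moves to the grievant.
Stage 3 — burden on grievant; standard: a preponderance (weight is at least 50).
    (d): 55 − 11 = 44 < 50 [not met]
  Stage 3 not carried; the grievant fails its burden.
So the employer prevails.

stage 3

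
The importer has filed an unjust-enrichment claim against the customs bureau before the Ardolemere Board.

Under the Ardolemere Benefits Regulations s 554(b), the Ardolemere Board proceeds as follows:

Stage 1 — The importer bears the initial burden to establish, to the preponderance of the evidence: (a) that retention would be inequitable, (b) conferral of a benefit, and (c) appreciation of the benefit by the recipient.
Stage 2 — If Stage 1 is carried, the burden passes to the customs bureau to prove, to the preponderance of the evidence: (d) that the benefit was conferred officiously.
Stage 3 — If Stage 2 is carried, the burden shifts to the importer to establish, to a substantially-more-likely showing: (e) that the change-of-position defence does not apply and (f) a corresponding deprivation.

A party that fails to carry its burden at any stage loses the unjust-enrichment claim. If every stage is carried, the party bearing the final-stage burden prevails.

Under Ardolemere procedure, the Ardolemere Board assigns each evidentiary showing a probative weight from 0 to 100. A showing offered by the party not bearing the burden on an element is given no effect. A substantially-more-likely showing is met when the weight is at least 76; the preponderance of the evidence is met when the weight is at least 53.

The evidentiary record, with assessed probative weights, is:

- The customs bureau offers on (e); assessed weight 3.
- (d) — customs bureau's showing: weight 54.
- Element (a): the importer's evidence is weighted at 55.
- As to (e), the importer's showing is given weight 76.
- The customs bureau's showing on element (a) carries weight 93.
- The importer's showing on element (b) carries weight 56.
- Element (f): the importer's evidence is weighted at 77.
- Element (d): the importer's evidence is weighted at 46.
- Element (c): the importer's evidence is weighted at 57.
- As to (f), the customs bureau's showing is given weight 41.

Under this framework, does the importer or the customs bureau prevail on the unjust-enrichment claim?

importer

Stage 1 (importer, the preponderance of the evidence, weight is at least 53): (a) 55 (customs bureau's 93 disregarded) ≥ 53 — meets; (b) 56 ≥ 53 — meets; (c) 57 ≥ 53 — meets.
  Stage 1 carried; the burden shifts to the customs bureau.
Stage 2 (customs bureau, the preponderance of the evidence, weight is at least 53): (d) 54 (importer's 46 disregarded) ≥ 53 — meets.
  Stage 2 is satisfied; the onus moves to the importer.
Stage 3 (importer, a substantially-more-likely showing, weight is at least 76): (e) 76 (customs bureau's 3 disregarded) ≥ 76 — meets; (f) 77 (customs bureau's 41 disregarded) ≥ 76 — meets.
  The importer carries the last stage.
All stages carried — the importer prevails.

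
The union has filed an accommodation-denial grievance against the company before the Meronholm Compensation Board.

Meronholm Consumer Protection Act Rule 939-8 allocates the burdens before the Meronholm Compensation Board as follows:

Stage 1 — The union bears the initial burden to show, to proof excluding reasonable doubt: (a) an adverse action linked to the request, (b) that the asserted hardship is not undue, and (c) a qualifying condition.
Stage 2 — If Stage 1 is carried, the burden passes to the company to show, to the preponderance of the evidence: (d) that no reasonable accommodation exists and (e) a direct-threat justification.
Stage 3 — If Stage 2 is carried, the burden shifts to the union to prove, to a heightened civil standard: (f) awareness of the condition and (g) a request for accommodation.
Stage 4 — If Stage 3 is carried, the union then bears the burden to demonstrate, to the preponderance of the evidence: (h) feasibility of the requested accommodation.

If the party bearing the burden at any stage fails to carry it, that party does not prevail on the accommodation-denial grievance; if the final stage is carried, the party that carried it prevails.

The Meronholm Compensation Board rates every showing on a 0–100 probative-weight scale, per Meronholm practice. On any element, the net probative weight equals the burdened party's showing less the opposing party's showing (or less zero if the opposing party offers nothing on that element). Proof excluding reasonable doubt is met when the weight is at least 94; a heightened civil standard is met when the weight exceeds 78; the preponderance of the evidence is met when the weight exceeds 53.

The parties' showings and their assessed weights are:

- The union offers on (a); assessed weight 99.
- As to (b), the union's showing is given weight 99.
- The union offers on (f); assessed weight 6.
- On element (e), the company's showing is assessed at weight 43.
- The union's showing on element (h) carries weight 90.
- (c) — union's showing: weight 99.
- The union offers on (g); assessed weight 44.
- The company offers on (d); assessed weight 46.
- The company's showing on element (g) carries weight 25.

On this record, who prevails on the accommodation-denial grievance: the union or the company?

Stage 1 — burden on union; standard: proof excluding reasonable doubt (weight is at least 94).
    (a): 99 ≥ 94 [met]
    (b): 99 ≥ 94 [met]
    (c): 99 ≥ 94 [met]
  Stage 1 carried; the burden shifts to the company.
Stage 2 — burden on company; standard: the preponderance of the evidence (weight exceeds 53).
    (d): 46 ≤ 53 [not met]
    (e): 43 ≤ 53 [not met]
  The company does not carry Stage 2.
The union prevails.

union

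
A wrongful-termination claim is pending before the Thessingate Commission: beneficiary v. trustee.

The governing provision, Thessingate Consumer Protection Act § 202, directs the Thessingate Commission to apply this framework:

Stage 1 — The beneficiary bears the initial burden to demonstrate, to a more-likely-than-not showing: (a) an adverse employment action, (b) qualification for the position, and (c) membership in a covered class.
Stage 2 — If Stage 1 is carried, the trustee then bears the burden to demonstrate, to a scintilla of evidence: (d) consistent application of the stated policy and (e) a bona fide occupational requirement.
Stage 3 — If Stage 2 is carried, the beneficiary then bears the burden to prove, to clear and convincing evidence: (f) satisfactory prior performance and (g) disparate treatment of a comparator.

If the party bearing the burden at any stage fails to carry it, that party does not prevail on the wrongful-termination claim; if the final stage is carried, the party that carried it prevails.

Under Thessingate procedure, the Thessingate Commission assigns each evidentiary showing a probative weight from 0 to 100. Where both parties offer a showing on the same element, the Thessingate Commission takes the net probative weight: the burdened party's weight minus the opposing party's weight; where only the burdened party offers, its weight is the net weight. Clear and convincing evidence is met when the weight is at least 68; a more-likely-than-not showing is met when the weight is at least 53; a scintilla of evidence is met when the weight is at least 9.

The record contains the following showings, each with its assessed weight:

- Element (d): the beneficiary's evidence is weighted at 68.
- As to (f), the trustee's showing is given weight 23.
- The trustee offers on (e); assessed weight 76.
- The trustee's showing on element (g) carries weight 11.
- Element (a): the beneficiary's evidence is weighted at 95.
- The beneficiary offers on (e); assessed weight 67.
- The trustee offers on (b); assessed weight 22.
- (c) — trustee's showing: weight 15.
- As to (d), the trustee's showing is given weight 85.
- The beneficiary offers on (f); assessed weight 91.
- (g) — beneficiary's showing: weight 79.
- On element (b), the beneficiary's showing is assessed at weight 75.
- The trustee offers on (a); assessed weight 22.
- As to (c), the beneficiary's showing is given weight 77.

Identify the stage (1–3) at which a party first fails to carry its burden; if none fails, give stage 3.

Stage 1 (beneficiary, a more-likely-than-not showing, weight is at least 53): (a) net 95−22=73 ≥ 53 — meets; (b) net 75−22=53 ≥ 53 — meets; (c) net 77−15=62 ≥ 53 — meets.
  Stage 1 is satisfied; the onus moves to the trustee.
Stage 2 (trustee, a scintilla of evidence, weight is at least 9): (d) net 85−68=17 ≥ 9 — meets; (e) net 76−67=9 ≥ 9 — meets.
  Stage 2 is satisfied; the onus moves to the beneficiary.
Stage 3 (beneficiary, clear and convincing evidence, weight is at least 68): (f) net 91−23=68 ≥ 68 — meets; (g) net 79−11=68 ≥ 68 — meets.
  The beneficiary carries the last stage.
Every stage carried; the beneficiary prevails.

stage 3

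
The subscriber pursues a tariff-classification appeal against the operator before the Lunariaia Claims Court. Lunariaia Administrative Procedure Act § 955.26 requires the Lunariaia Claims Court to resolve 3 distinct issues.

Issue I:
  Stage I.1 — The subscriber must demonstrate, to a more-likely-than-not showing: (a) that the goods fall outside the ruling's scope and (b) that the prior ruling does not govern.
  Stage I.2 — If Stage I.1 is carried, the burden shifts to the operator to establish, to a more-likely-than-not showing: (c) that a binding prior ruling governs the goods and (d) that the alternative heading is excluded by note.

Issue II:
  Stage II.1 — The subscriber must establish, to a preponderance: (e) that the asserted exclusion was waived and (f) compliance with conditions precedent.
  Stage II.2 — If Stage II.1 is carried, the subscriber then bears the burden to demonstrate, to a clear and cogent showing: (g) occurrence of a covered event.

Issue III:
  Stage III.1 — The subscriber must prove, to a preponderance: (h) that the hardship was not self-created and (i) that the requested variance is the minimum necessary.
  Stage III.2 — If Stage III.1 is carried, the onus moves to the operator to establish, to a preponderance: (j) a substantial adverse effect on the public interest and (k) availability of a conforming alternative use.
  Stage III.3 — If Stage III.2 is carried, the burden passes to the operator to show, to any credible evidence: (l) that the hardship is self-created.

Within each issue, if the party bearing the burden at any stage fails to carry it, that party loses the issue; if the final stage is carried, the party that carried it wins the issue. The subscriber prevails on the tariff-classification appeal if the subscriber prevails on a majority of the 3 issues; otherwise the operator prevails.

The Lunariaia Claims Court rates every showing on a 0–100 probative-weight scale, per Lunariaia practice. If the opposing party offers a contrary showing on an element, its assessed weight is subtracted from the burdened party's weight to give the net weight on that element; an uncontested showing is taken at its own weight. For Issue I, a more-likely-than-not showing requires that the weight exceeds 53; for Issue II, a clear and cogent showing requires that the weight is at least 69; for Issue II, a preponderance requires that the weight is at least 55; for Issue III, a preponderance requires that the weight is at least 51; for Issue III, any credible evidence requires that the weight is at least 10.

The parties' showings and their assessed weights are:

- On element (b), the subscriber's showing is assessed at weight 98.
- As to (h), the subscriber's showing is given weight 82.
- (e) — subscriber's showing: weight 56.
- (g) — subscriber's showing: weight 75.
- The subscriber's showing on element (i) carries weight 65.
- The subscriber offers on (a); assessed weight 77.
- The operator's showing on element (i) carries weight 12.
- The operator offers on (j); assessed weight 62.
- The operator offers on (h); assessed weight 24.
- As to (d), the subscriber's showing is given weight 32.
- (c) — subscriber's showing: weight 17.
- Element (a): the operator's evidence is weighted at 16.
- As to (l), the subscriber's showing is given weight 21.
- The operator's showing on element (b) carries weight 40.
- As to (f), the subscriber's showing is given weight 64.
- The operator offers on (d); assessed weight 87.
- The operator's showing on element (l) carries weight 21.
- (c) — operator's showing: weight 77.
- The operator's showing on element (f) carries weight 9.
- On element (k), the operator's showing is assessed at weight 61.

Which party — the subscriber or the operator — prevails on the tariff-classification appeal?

subscriber

— Issue I —
Stage I.1 (subscriber, a more-likely-than-not showing, weight exceeds 53): (a) net 77−16=61 > 53 — meets; (b) net 98−40=58 > 53 — meets.
  Stage I.1 carried; the burden shifts to the operator.
Stage I.2 (operator, a more-likely-than-not showing, weight exceeds 53): (c) net 77−17=60 > 53 — meets; (d) net 87−32=55 > 53 — meets.
  The operator carries the last stage.
All stages carried — the operator prevails on this issue.
— Issue II —
At Stage II.1 the subscriber must meet a preponderance (weight is at least 55): on (e) the weight is 56, which does reach 55, so (e) meets the standard; on (f) the weight is 64 less the opposing 9 gives net 55, ≥ 55, so (f) meets the standard.
  All elements met. The subscriber retains the burden for Stage II.2.
At Stage II.2 the subscriber must meet a clear and cogent showing (weight is at least 69): on (g) the weight is 75, ≥ 69, so (g) meets the standard.
  All elements met at the final stage.
Every stage carried; the subscriber prevails on this issue.
— Issue III —
Stage III.1 — burden on subscriber; standard: a preponderance (weight is at least 51).
    (h): 82 − 24 = 58 ≥ 51 [met]
    (i): 65 − 12 = 53 ≥ 51 [met]
  The subscriber carries Stage III.1; the operator now bears the burden.
Stage III.2 — burden on operator; standard: a preponderance (weight is at least 51).
    (j): 62 ≥ 51 [met]
    (k): 61 ≥ 51 [met]
  Stage III.2 is satisfied; the operator continues to bear the burden.
Stage III.3 — burden on operator; standard: any credible evidence (weight is at least 10).
    (l): 21 − 21 = 0 < 10 [not met]
  Not every element is met, so the operator fails to carry Stage III.3.
The analysis ends at Stage III.3; the subscriber prevails on this issue.
Per-issue: Issue I → operator; Issue II → subscriber; Issue III → subscriber. The subscriber must prevail on a majority of issues; overall, the subscriber prevails.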